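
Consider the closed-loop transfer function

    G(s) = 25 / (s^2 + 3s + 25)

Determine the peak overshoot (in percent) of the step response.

%OS ≈ 37.2%

Comparing s^2 + 3s + 25 to s^2 + 2ζωₙs + ωₙ²: ωₙ = 5 rad/s and ζ = 3/(2·5) = 0.3.
%OS = 100·exp(−πζ/√(1−ζ²)) = 100·exp(−π·0.3/√(1−0.3²)) ≈ 37.2%.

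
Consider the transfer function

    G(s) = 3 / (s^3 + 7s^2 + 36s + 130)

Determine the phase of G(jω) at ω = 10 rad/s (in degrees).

∠G(j10) ≈ 131.7°

At s = j10: numerator = 3, denominator = -570 - j640.
∠G = ∠num − ∠den = 0° − (-131.69°) = 131.7°.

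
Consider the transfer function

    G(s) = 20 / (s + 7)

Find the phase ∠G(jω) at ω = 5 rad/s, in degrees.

At s = j5: numerator = 20, denominator = 7 + j5.
∠G = ∠num − ∠den = 0° − (35.538°) = -35.54°.

∠G(j5) ≈ -35.54°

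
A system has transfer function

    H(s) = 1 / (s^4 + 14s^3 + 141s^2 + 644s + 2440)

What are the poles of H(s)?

s = -5 + 6j, -5 - 6j, -2 + 6j, -2 - 6j

The poles are the roots of the denominator s^4 + 14s^3 + 141s^2 + 644s + 2440 = 0.
No real roots exist; factor into two real quadratics: (s^2 + 10s + 61)(s^2 + 4s + 40) = 0.
Each quadratic gives a conjugate pair via the quadratic formula.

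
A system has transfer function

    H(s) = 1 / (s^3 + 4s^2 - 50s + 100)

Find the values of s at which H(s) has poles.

The poles are the roots of the denominator s^3 + 4s^2 - 50s + 100 = 0.
Trying s = -10: the polynomial evaluates to 0, so (s + 10) is a factor.
Dividing out leaves s^2 - 6s + 10 = 0.
The quadratic formula then gives s = 3 ± 1j.

s = 3 + j, 3 - j, -10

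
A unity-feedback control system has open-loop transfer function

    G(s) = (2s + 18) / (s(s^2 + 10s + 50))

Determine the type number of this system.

Type 1

The denominator has 1 factor of s at the origin (free integrator), so this is a Type 1 system.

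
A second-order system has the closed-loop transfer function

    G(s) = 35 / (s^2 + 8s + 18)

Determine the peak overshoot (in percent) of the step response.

Comparing s^2 + 8s + 18 to s^2 + 2ζωₙs + ωₙ²: ωₙ = √18 ≈ 4.243 rad/s and ζ = 8/(2·√18) ≈ 0.9428.
%OS = 100·exp(−πζ/√(1−ζ²)) = 100·exp(−π·0.9428/√(1−0.9428²)) ≈ 0.0138%.

%OS ≈ 0.0138%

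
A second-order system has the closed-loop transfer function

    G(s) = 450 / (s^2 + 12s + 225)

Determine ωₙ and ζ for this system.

ωₙ = 15 rad/s, ζ = 0.4

Compare the denominator to the standard form s^2 + 2ζωₙs + ωₙ².
ωₙ² = 225, so ωₙ = 15 rad/s.
2ζωₙ = 12, so ζ = 12/(2·15) = 0.4.
With ζ = 0.4 the response is underdamped.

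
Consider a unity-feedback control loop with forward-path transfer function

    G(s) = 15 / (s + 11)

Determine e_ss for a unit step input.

G(s) has no poles at the origin.
This is a Type 0 system. Kp = lim_{s→0} G(s) = 15/11.
e_ss = 1/(1 + Kp) = 1/(1 + 15/11) = 11/26 ≈ 0.4231.

e_ss = 0.4231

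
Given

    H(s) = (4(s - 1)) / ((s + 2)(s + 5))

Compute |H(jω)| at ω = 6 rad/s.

|H(j6)| ≈ 0.4926

Substitute s = j6: numerator = -4 + j24, denominator = -26 + j42.
|H(j6)| = |-4 + j24| / |-26 + j42| = 24.331 / 49.396 ≈ 0.4926.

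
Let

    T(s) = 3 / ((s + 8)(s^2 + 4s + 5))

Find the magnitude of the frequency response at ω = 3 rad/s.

Substitute s = j3: numerator = 3, denominator = -68 + j84.
|T(j3)| = |3| / |-68 + j84| = 3 / 108.07 ≈ 0.02776.

|T(j3)| ≈ 0.02776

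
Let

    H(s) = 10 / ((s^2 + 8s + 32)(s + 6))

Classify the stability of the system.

stable

The poles can be read from the denominator factors: s = -4 + 4j, -4 - 4j, -6.
Since all poles lie strictly in the left half-plane, the system is stable.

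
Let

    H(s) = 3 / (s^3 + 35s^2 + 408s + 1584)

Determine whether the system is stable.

The denominator s^3 + 35s^2 + 408s + 1584 factors as (s + 12)^2(s + 11), giving poles at s = -12, -11, -12.
Since all poles lie strictly in the left half-plane, the system is stable.

stable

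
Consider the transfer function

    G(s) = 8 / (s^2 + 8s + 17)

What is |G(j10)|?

|G(j10)| ≈ 0.06940

Substitute s = j10: numerator = 8, denominator = -83 + j80.
|G(j10)| = |8| / |-83 + j80| = 8 / 115.28 ≈ 0.06940.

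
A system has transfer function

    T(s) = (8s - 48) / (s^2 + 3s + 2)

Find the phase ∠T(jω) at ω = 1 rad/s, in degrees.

∠T(j1) ≈ 98.97°

At s = j1: numerator = -48 + j8, denominator = 1 + j3.
∠T = ∠num − ∠den = 170.54° − (71.565°) = 98.97°.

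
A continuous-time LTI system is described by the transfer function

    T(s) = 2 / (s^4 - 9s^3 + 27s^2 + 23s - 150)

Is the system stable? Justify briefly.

unstable

The denominator s^4 - 9s^3 + 27s^2 + 23s - 150 factors as (s + 2)(s^2 - 8s + 25)(s - 3), giving poles at s = -2, 4 ± 3j, 3.
Since the pole(s) at s = 4 + 3j, 4 - 3j, 3 lie in the right half-plane, the system is unstable.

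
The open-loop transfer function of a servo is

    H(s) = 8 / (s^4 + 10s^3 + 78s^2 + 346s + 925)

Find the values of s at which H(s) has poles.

The poles are the roots of the denominator s^4 + 10s^3 + 78s^2 + 346s + 925 = 0.
No real roots exist; factor into two real quadratics: (s^2 + 2s + 37)(s^2 + 8s + 25) = 0.
Each quadratic gives a conjugate pair via the quadratic formula.

s = -1 ± 6j, -4 ± 3j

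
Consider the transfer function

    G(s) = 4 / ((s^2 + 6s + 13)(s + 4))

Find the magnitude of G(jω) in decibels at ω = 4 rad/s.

|G(j4)|_dB ≈ -30.7 dB

Substitute s = j4: numerator = 4, denominator = -108 + j84.
|G(j4)| = |4| / |-108 + j84| = 4 / 136.82 ≈ 0.02924.
In decibels: 20·log₁₀(0.02924) ≈ -30.7 dB.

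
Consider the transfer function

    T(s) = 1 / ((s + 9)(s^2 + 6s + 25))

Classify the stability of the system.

The poles can be read from the denominator factors: s = -9, -3 ± 4j.
Since all poles lie strictly in the left half-plane, the system is stable.

stable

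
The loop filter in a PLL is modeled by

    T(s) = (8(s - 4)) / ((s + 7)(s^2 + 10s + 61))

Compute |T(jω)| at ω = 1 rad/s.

|T(j1)| ≈ 0.07669

Substitute s = j1: numerator = -32 + j8, denominator = 410 + j130.
|T(j1)| = |-32 + j8| / |410 + j130| = 32.985 / 430.12 ≈ 0.07669.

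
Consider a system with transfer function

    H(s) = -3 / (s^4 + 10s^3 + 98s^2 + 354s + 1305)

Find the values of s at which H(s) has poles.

The poles are the roots of the denominator s^4 + 10s^3 + 98s^2 + 354s + 1305 = 0.
No real roots exist; factor into two real quadratics: (s^2 + 4s + 29)(s^2 + 6s + 45) = 0.
Each quadratic gives a conjugate pair via the quadratic formula.

s = -2 + 5j, -2 - 5j, -3 + 6j, -3 - 6j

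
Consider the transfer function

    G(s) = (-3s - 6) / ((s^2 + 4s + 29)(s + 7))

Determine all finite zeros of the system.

Set the numerator to zero: -3s - 6 = 0, i.e. -3·(s + 2) = 0.
So s = -2.

s = -2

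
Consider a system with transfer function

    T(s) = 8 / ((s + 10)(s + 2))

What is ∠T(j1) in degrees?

At s = j1: numerator = 8, denominator = 19 + j12.
∠T = ∠num − ∠den = 0° − (32.276°) = -32.28°.

∠T(j1) ≈ -32.28°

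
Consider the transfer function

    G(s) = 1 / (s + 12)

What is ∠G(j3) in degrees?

At s = j3: numerator = 1, denominator = 12 + j3.
∠G = ∠num − ∠den = 0° − (14.036°) = -14.04°.

∠G(j3) ≈ -14.04°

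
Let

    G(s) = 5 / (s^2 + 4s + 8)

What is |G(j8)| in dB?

Substitute s = j8: numerator = 5, denominator = -56 + j32.
|G(j8)| = |5| / |-56 + j32| = 5 / 64.498 ≈ 0.07752.
In decibels: 20·log₁₀(0.07752) ≈ -22.2 dB.

|G(j8)|_dB ≈ -22.2 dB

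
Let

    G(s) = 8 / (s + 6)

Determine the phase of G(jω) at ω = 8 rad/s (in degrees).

∠G(j8) ≈ -53.13°

At s = j8: numerator = 8, denominator = 6 + j8.
∠G = ∠num − ∠den = 0° − (53.130°) = -53.13°.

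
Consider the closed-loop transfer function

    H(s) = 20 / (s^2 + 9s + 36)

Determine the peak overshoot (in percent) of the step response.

%OS ≈ 2.84%

Comparing s^2 + 9s + 36 to s^2 + 2ζωₙs + ωₙ²: ωₙ = 6 rad/s and ζ = 9/(2·6) = 0.75.
%OS = 100·exp(−πζ/√(1−ζ²)) = 100·exp(−π·0.75/√(1−0.75²)) ≈ 2.84%.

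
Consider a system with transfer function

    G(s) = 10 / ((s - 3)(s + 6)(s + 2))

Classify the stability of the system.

The poles can be read from the denominator factors: s = 3, -6, -2.
Since the pole(s) at s = 3 lie in the right half-plane, the system is unstable.

unstable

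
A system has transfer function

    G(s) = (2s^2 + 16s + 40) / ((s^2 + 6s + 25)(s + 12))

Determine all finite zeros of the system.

Set the numerator to zero: 2s^2 + 16s + 40 = 0, i.e. 2·(s^2 + 8s + 20) = 0.
Factoring: (s^2 + 8s + 20) = 0.

s = -4 + 2j, -4 - 2j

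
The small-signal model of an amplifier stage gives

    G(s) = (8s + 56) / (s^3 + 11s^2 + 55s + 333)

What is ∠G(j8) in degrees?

At s = j8: numerator = 56 + j64, denominator = -371 - j72.
∠G = ∠num − ∠den = 48.814° − (-169.02°) = 217.8°, which wraps to -142.2°.

∠G(j8) ≈ -142.2°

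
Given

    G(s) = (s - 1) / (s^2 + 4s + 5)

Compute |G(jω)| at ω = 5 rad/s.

|G(j5)| ≈ 0.1803

Substitute s = j5: numerator = -1 + j5, denominator = -20 + j20.
|G(j5)| = |-1 + j5| / |-20 + j20| = 5.0990 / 28.284 ≈ 0.1803.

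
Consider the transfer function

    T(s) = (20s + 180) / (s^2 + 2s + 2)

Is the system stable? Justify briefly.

stable

The poles can be read from the denominator factors: s = -1 ± j.
Since all poles lie strictly in the left half-plane, the system is stable.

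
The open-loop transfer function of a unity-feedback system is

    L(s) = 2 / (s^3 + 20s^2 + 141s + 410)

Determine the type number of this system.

The denominator has no factor of s at the origin — no free integrator — so this is a Type 0 system.

Type 0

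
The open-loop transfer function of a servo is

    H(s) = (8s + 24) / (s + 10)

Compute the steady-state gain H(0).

Set s = 0: H(0) = (24) / (10) = 12/5.

H(0) = 12/5 ≈ 2.400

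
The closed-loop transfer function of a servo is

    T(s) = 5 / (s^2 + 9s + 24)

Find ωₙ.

ωₙ ≈ 4.899 rad/s

Compare the denominator to the standard form s^2 + 2ζωₙs + ωₙ².
ωₙ² = 24, so ωₙ = √24 ≈ 4.899 rad/s.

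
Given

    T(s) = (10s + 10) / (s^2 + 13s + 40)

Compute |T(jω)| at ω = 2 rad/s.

Substitute s = j2: numerator = 10 + j20, denominator = 36 + j26.
|T(j2)| = |10 + j20| / |36 + j26| = 22.361 / 44.407 ≈ 0.5035.

|T(j2)| ≈ 0.5035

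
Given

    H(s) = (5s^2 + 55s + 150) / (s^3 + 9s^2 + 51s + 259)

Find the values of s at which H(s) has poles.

s = -1 ± 6j, -7

The poles are the roots of the denominator s^3 + 9s^2 + 51s + 259 = 0.
Trying s = -7: the polynomial evaluates to 0, so (s + 7) is a factor.
Dividing out leaves s^2 + 2s + 37 = 0.
The quadratic formula then gives s = -1 ± 6j.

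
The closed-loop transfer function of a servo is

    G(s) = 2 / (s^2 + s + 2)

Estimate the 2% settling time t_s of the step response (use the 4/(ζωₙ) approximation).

Comparing s^2 + s + 2 to s^2 + 2ζωₙs + ωₙ²: ωₙ = √2 ≈ 1.414 rad/s and ζ = 1/(2·√2) ≈ 0.3536.
ζωₙ = 1/2 = 0.5, so t_s ≈ 4/(ζωₙ) = 4/0.5 = 8 s.

t_s ≈ 8 s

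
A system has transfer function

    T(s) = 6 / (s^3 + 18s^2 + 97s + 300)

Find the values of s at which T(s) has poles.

s = -3 + 4j, -3 - 4j, -12

The poles are the roots of the denominator s^3 + 18s^2 + 97s + 300 = 0.
Trying s = -12: the polynomial evaluates to 0, so (s + 12) is a factor.
Dividing out leaves s^2 + 6s + 25 = 0.
The quadratic formula then gives s = -3 ± 4j.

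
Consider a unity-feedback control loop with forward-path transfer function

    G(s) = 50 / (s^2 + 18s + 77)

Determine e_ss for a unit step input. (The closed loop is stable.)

e_ss = 0.6063

G(s) has no poles at the origin.
This is a Type 0 system. Kp = lim_{s→0} G(s) = 50/77.
e_ss = 1/(1 + Kp) = 1/(1 + 50/77) = 77/127 ≈ 0.6063.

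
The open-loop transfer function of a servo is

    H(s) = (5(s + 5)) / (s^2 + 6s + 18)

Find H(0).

H(0) = 25/18 ≈ 1.389

At s = 0 each factor (s + a) contributes a and each (s^2 + bs + c) contributes c.
H(0) = 5·(5) / ((18)) = 25/18 = 25/18.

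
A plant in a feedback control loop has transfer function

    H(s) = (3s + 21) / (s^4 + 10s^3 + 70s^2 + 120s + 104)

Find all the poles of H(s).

s = -1 + j, -1 - j, -4 + 6j, -4 - 6j

The poles are the roots of the denominator s^4 + 10s^3 + 70s^2 + 120s + 104 = 0.
No real roots exist; factor into two real quadratics: (s^2 + 2s + 2)(s^2 + 8s + 52) = 0.
Each quadratic gives a conjugate pair via the quadratic formula.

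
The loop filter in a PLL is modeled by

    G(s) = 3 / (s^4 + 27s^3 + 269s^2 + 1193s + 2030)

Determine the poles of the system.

The poles are the roots of the denominator s^4 + 27s^3 + 269s^2 + 1193s + 2030 = 0.
Trying s = -7: the polynomial evaluates to 0, so (s + 7) is a factor.
Dividing out leaves s^3 + 20s^2 + 129s + 290 = 0.
This factors further as (s^2 + 10s + 29)(s + 10) = 0.

s = -5 ± 2j, -7, -10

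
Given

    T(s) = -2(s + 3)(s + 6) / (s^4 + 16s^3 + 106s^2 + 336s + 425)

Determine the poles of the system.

s = -4 ± 3j, -4 ± j

The poles are the roots of the denominator s^4 + 16s^3 + 106s^2 + 336s + 425 = 0.
No real roots exist; factor into two real quadratics: (s^2 + 8s + 25)(s^2 + 8s + 17) = 0.
Each quadratic gives a conjugate pair via the quadratic formula.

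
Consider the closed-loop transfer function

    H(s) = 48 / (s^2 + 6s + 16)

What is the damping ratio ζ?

ζ = 0.75

Compare the denominator to the standard form s^2 + 2ζωₙs + ωₙ².
ωₙ² = 16, so ωₙ = 4 rad/s.
2ζωₙ = 6, so ζ = 6/(2·4) = 0.75.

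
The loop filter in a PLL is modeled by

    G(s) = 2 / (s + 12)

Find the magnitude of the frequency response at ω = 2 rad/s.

Substitute s = j2: numerator = 2, denominator = 12 + j2.
|G(j2)| = |2| / |12 + j2| = 2 / 12.166 ≈ 0.1644.

|G(j2)| ≈ 0.1644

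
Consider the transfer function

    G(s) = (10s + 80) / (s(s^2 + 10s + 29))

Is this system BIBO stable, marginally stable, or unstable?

marginally stable

The poles can be read from the denominator factors: s = 0, -5 + 2j, -5 - 2j.
Since the simple pole(s) at s = 0 lie on the jω-axis with none in the right half-plane, the system is marginally stable.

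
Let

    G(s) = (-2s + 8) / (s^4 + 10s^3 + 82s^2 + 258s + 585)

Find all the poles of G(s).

s = -3 ± 6j, -2 ± 3j

The poles are the roots of the denominator s^4 + 10s^3 + 82s^2 + 258s + 585 = 0.
No real roots exist; factor into two real quadratics: (s^2 + 6s + 45)(s^2 + 4s + 13) = 0.
Each quadratic gives a conjugate pair via the quadratic formula.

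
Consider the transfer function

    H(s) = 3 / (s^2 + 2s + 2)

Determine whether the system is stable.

The denominator s^2 + 2s + 2 factors as (s^2 + 2s + 2), giving poles at s = -1 + j, -1 - j.
Since all poles lie strictly in the left half-plane, the system is stable.

stable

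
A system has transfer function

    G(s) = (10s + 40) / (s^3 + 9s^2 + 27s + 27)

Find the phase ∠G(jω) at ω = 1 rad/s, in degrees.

At s = j1: numerator = 40 + j10, denominator = 18 + j26.
∠G = ∠num − ∠den = 14.036° − (55.305°) = -41.27°.

∠G(j1) ≈ -41.27°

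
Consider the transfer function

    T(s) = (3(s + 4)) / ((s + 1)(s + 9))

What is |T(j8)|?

|T(j8)| ≈ 0.2764

Substitute s = j8: numerator = 12 + j24, denominator = -55 + j80.
|T(j8)| = |12 + j24| / |-55 + j80| = 26.833 / 97.082 ≈ 0.2764.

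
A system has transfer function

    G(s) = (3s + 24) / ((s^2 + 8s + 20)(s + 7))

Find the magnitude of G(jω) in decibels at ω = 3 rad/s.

|G(j3)|_dB ≈ -17.9 dB

Substitute s = j3: numerator = 24 + j9, denominator = 5 + j201.
|G(j3)| = |24 + j9| / |5 + j201| = 25.632 / 201.06 ≈ 0.1275.
In decibels: 20·log₁₀(0.1275) ≈ -17.9 dB.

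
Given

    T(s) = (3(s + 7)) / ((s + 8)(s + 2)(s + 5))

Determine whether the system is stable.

The poles can be read from the denominator factors: s = -8, -2, -5.
Since all poles lie strictly in the left half-plane, the system is stable.

stable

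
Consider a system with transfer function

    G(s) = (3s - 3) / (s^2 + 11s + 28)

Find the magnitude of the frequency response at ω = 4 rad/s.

|G(j4)| ≈ 0.2712

Substitute s = j4: numerator = -3 + j12, denominator = 12 + j44.
|G(j4)| = |-3 + j12| / |12 + j44| = 12.369 / 45.607 ≈ 0.2712.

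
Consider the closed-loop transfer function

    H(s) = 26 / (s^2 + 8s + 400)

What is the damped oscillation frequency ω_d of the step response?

ω_d ≈ 19.60 rad/s

Comparing s^2 + 8s + 400 to s^2 + 2ζωₙs + ωₙ²: ωₙ = 20 rad/s and ζ = 8/(2·20) = 0.2.
ζωₙ = 8/2 = 4, so ω_d = ωₙ√(1−ζ²) = √(ωₙ² − (ζωₙ)²) = √(400 − 4²) = √384 ≈ 19.60 rad/s.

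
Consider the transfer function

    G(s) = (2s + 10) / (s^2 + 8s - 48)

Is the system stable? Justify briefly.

unstable

The denominator s^2 + 8s - 48 factors as (s + 12)(s - 4), giving poles at s = -12, 4.
Since the pole(s) at s = 4 lie in the right half-plane, the system is unstable.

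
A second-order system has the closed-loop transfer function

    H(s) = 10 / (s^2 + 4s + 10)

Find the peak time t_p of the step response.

t_p ≈ 1.283 s

Comparing s^2 + 4s + 10 to s^2 + 2ζωₙs + ωₙ²: ωₙ = √10 ≈ 3.162 rad/s and ζ = 4/(2·√10) ≈ 0.6325.
ζωₙ = 4/2 = 2, so ω_d = ωₙ√(1−ζ²) = √(ωₙ² − (ζωₙ)²) = √(10 − 2²) = √6 ≈ 2.449 rad/s.
t_p = π/ω_d = π/2.449 ≈ 1.283 s.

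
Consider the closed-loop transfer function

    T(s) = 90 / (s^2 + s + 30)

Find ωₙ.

ωₙ ≈ 5.477 rad/s

Compare the denominator to the standard form s^2 + 2ζωₙs + ωₙ².
ωₙ² = 30, so ωₙ = √30 ≈ 5.477 rad/s.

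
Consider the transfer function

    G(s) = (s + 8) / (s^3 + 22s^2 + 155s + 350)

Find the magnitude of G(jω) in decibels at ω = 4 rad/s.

Substitute s = j4: numerator = 8 + j4, denominator = -2 + j556.
|G(j4)| = |8 + j4| / |-2 + j556| = 8.9443 / 556.00 ≈ 0.01609.
In decibels: 20·log₁₀(0.01609) ≈ -35.9 dB.

|G(j4)|_dB ≈ -35.9 dB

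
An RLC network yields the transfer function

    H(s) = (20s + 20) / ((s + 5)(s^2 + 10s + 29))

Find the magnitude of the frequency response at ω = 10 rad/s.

Substitute s = j10: numerator = 20 + j200, denominator = -1355 - j210.
|H(j10)| = |20 + j200| / |-1355 - j210| = 201.00 / 1371.2 ≈ 0.1466.

|H(j10)| ≈ 0.1466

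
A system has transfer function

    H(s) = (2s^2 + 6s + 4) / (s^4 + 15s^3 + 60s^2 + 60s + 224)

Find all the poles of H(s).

s = ±2j, -7, -8

The poles are the roots of the denominator s^4 + 15s^3 + 60s^2 + 60s + 224 = 0.
Trying s = -7: the polynomial evaluates to 0, so (s + 7) is a factor.
Dividing out leaves s^3 + 8s^2 + 4s + 32 = 0.
This factors further as (s^2 + 4)(s + 8) = 0.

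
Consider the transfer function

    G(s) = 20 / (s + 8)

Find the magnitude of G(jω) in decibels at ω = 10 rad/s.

Substitute s = j10: numerator = 20, denominator = 8 + j10.
|G(j10)| = |20| / |8 + j10| = 20 / 12.806 ≈ 1.562.
In decibels: 20·log₁₀(1.562) ≈ 3.87 dB.

|G(j10)|_dB ≈ 3.87 dB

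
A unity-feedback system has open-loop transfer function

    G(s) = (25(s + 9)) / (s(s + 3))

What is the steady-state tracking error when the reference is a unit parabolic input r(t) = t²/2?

e_ss = ∞

G(s) has one pole at the origin.
This is a Type 1 system; Ka = lim_{s→0} s^2·G(s) = 0, so the steady-state error for a parabola input is infinite.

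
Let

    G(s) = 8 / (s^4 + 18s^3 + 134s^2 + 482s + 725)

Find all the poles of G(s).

s = -4 ± 3j, -5 ± 2j

The poles are the roots of the denominator s^4 + 18s^3 + 134s^2 + 482s + 725 = 0.
No real roots exist; factor into two real quadratics: (s^2 + 8s + 25)(s^2 + 10s + 29) = 0.
Each quadratic gives a conjugate pair via the quadratic formula.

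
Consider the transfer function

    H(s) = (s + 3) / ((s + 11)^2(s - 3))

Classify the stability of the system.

The poles can be read from the denominator factors: s = -11, 3, -11.
Since the pole(s) at s = 3 lie in the right half-plane, the system is unstable.

unstable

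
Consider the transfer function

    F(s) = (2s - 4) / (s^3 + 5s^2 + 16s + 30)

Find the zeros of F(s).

s = 2

Set the numerator to zero: 2s - 4 = 0, i.e. 2·(s - 2) = 0.
So s = 2.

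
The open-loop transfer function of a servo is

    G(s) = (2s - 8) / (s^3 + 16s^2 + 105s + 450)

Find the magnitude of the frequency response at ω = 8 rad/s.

|G(j8)| ≈ 0.02706

Substitute s = j8: numerator = -8 + j16, denominator = -574 + j328.
|G(j8)| = |-8 + j16| / |-574 + j328| = 17.889 / 661.11 ≈ 0.02706.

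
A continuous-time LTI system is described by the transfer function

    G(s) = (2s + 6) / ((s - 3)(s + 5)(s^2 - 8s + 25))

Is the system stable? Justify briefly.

unstable

The poles can be read from the denominator factors: s = 3, -5, 4 + 3j, 4 - 3j.
Since the pole(s) at s = 3, 4 ± 3j lie in the right half-plane, the system is unstable.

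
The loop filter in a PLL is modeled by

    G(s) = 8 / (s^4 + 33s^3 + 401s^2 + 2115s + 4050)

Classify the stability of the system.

The denominator s^4 + 33s^3 + 401s^2 + 2115s + 4050 factors as (s + 5)(s + 9)^2(s + 10), giving poles at s = -5, -9, -10, -9.
Since all poles lie strictly in the left half-plane, the system is stable.

stable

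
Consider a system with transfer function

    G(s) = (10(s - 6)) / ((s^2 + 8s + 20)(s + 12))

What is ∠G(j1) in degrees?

∠G(j1) ≈ 142.9°

At s = j1: numerator = -60 + j10, denominator = 220 + j115.
∠G = ∠num − ∠den = 170.54° − (27.597°) = 142.9°.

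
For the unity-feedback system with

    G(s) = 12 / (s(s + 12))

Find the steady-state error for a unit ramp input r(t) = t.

G(s) has one pole at the origin.
This is a Type 1 system. Kv = lim_{s→0} s·G(s) = 12/12 = 1.
e_ss = 1/Kv = 1/(1) = 1.

e_ss = 1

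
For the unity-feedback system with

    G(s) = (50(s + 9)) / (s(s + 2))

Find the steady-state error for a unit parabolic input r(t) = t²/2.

e_ss = ∞

G(s) has one pole at the origin.
This is a Type 1 system; Ka = lim_{s→0} s^2·G(s) = 0, so the steady-state error for a parabola input is infinite.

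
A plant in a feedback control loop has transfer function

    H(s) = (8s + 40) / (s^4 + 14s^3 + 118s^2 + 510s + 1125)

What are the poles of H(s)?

s = -4 + 3j, -4 - 3j, -3 + 6j, -3 - 6j

The poles are the roots of the denominator s^4 + 14s^3 + 118s^2 + 510s + 1125 = 0.
No real roots exist; factor into two real quadratics: (s^2 + 8s + 25)(s^2 + 6s + 45) = 0.
Each quadratic gives a conjugate pair via the quadratic formula.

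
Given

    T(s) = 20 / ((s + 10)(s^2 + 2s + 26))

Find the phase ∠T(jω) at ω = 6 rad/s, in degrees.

∠T(j6) ≈ -160.8°

At s = j6: numerator = 20, denominator = -172 + j60.
∠T = ∠num − ∠den = 0° − (160.77°) = -160.8°.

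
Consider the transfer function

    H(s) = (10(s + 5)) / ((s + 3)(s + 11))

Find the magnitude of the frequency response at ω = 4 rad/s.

|H(j4)| ≈ 1.094

Substitute s = j4: numerator = 50 + j40, denominator = 17 + j56.
|H(j4)| = |50 + j40| / |17 + j56| = 64.031 / 58.523 ≈ 1.094.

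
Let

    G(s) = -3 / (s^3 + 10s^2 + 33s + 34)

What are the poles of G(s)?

s = -4 ± j, -2

The poles are the roots of the denominator s^3 + 10s^2 + 33s + 34 = 0.
Trying s = -2: the polynomial evaluates to 0, so (s + 2) is a factor.
Dividing out leaves s^2 + 8s + 17 = 0.
The quadratic formula then gives s = -4 ± 1j.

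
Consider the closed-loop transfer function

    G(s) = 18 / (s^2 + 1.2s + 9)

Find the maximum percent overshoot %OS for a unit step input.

%OS ≈ 52.7%

Comparing s^2 + 1.2s + 9 to s^2 + 2ζωₙs + ωₙ²: ωₙ = 3 rad/s and ζ = 1.2/(2·3) = 0.2.
%OS = 100·exp(−πζ/√(1−ζ²)) = 100·exp(−π·0.2/√(1−0.2²)) ≈ 52.7%.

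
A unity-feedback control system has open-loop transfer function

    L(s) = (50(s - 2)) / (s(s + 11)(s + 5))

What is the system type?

The denominator has 1 factor of s at the origin (free integrator), so this is a Type 1 system.

Type 1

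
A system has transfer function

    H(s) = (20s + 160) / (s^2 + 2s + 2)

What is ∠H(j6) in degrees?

∠H(j6) ≈ -123.7°

At s = j6: numerator = 160 + j120, denominator = -34 + j12.
∠H = ∠num − ∠den = 36.870° − (160.56°) = -123.7°.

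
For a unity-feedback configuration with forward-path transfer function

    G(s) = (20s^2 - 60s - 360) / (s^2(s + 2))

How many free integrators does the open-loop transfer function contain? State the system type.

The denominator has 2 factors of s at the origin (free integrators), so this is a Type 2 system.

Type 2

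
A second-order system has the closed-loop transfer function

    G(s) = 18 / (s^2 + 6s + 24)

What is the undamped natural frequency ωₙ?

ωₙ ≈ 4.899 rad/s

Compare the denominator to the standard form s^2 + 2ζωₙs + ωₙ².
ωₙ² = 24, so ωₙ = √24 ≈ 4.899 rad/s.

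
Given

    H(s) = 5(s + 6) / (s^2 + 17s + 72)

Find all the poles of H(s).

s = -9, -8

The poles are the roots of the denominator s^2 + 17s + 72 = 0.
Factoring: (s + 9)(s + 8) = 0, so s = -9 and s = -8.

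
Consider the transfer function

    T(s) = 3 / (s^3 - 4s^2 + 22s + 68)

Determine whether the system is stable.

The denominator s^3 - 4s^2 + 22s + 68 factors as (s + 2)(s^2 - 6s + 34), giving poles at s = -2, 3 ± 5j.
Since the pole(s) at s = 3 + 5j, 3 - 5j lie in the right half-plane, the system is unstable.

unstable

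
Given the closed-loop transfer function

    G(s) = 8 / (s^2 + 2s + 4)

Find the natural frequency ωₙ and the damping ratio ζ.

ωₙ = 2 rad/s, ζ = 0.5

Compare the denominator to the standard form s^2 + 2ζωₙs + ωₙ².
ωₙ² = 4, so ωₙ = 2 rad/s.
2ζωₙ = 2, so ζ = 2/(2·2) = 0.5.
With ζ = 0.5 the response is underdamped.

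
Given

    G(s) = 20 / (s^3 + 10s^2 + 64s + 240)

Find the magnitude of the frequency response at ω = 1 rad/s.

Substitute s = j1: numerator = 20, denominator = 230 + j63.
|G(j1)| = |20| / |230 + j63| = 20 / 238.47 ≈ 0.08387.

|G(j1)| ≈ 0.08387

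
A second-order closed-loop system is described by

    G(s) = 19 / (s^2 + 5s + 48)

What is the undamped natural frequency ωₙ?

ωₙ ≈ 6.928 rad/s

Compare the denominator to the standard form s^2 + 2ζωₙs + ωₙ².
ωₙ² = 48, so ωₙ = √48 ≈ 6.928 rad/s.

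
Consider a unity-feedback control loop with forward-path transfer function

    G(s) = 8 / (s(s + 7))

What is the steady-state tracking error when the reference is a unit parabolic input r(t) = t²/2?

e_ss = ∞

G(s) has one pole at the origin.
This is a Type 1 system; Ka = lim_{s→0} s^2·G(s) = 0, so the steady-state error for a parabola input is infinite.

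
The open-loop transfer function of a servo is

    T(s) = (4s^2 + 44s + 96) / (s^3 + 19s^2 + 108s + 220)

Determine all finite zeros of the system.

Set the numerator to zero: 4s^2 + 44s + 96 = 0, i.e. 4·(s^2 + 11s + 24) = 0.
Factoring: (s + 8)(s + 3) = 0.

s = -8, -3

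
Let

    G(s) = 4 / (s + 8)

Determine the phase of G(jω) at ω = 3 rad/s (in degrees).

At s = j3: numerator = 4, denominator = 8 + j3.
∠G = ∠num − ∠den = 0° − (20.556°) = -20.56°.

∠G(j3) ≈ -20.56°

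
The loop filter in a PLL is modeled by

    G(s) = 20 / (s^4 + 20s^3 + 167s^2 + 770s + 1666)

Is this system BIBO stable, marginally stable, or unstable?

stable

The denominator s^4 + 20s^3 + 167s^2 + 770s + 1666 factors as (s^2 + 6s + 34)(s + 7)^2, giving poles at s = -3 + 5j, -3 - 5j, -7, -7.
Since all poles lie strictly in the left half-plane, the system is stable.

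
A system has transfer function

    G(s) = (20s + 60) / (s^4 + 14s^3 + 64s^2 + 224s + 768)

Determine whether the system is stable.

marginally stable

The denominator s^4 + 14s^3 + 64s^2 + 224s + 768 factors as (s^2 + 16)(s + 8)(s + 6), giving poles at s = 4j, -4j, -8, -6.
Since the simple pole(s) at s = ±4j lie on the jω-axis with none in the right half-plane, the system is marginally stable.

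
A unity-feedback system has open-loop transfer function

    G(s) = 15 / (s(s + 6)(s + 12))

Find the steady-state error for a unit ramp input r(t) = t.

e_ss = 4.800

G(s) has one pole at the origin.
This is a Type 1 system. Kv = lim_{s→0} s·G(s) = 15/72 = 5/24.
e_ss = 1/Kv = 1/(5/24) = 24/5 ≈ 4.800.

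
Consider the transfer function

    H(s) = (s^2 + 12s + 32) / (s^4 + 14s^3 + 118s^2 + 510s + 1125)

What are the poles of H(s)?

The poles are the roots of the denominator s^4 + 14s^3 + 118s^2 + 510s + 1125 = 0.
No real roots exist; factor into two real quadratics: (s^2 + 8s + 25)(s^2 + 6s + 45) = 0.
Each quadratic gives a conjugate pair via the quadratic formula.

s = -4 ± 3j, -3 ± 6j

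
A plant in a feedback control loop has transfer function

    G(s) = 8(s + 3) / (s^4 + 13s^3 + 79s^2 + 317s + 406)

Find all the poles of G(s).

s = -2, -7, -2 ± 5j

The poles are the roots of the denominator s^4 + 13s^3 + 79s^2 + 317s + 406 = 0.
Trying s = -2: the polynomial evaluates to 0, so (s + 2) is a factor.
Dividing out leaves s^3 + 11s^2 + 57s + 203 = 0.
This factors further as (s + 7)(s^2 + 4s + 29) = 0.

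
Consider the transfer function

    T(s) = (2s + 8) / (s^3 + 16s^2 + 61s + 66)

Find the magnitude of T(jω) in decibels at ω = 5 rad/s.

Substitute s = j5: numerator = 8 + j10, denominator = -334 + j180.
|T(j5)| = |8 + j10| / |-334 + j180| = 12.806 / 379.42 ≈ 0.03375.
In decibels: 20·log₁₀(0.03375) ≈ -29.4 dB.

|T(j5)|_dB ≈ -29.4 dB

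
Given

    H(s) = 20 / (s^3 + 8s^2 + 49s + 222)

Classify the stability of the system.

The denominator s^3 + 8s^2 + 49s + 222 factors as (s^2 + 2s + 37)(s + 6), giving poles at s = -1 + 6j, -1 - 6j, -6.
Since all poles lie strictly in the left half-plane, the system is stable.

stable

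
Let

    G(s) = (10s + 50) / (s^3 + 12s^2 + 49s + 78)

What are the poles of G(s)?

The poles are the roots of the denominator s^3 + 12s^2 + 49s + 78 = 0.
Trying s = -6: the polynomial evaluates to 0, so (s + 6) is a factor.
Dividing out leaves s^2 + 6s + 13 = 0.
The quadratic formula then gives s = -3 ± 2j.

s = -3 ± 2j, -6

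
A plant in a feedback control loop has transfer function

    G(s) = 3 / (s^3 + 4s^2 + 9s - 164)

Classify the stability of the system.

The denominator s^3 + 4s^2 + 9s - 164 factors as (s^2 + 8s + 41)(s - 4), giving poles at s = -4 ± 5j, 4.
Since the pole(s) at s = 4 lie in the right half-plane, the system is unstable.

unstable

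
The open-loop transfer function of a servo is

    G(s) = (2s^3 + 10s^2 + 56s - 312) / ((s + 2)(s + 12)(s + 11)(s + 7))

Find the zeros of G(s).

s = -4 ± 6j, 3

Set the numerator to zero: 2s^3 + 10s^2 + 56s - 312 = 0, i.e. 2·(s^3 + 5s^2 + 28s - 156) = 0.
Factoring: (s^2 + 8s + 52)(s - 3) = 0.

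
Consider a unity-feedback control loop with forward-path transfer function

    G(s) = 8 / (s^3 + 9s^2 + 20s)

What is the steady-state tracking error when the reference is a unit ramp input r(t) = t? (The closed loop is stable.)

e_ss = 2.500

G(s) has one pole at the origin.
This is a Type 1 system. Kv = lim_{s→0} s·G(s) = 8/20 = 2/5.
e_ss = 1/Kv = 1/(2/5) = 5/2 ≈ 2.500.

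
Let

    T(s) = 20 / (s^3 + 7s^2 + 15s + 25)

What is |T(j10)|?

|T(j10)| ≈ 0.01843

Substitute s = j10: numerator = 20, denominator = -675 - j850.
|T(j10)| = |20| / |-675 - j850| = 20 / 1085.4 ≈ 0.01843.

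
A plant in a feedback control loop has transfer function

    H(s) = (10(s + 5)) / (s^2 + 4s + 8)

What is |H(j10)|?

|H(j10)| ≈ 1.114

Substitute s = j10: numerator = 50 + j100, denominator = -92 + j40.
|H(j10)| = |50 + j100| / |-92 + j40| = 111.80 / 100.32 ≈ 1.114.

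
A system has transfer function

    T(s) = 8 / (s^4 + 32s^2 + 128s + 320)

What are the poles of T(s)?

s = -2 + 2j, -2 - 2j, 2 + 6j, 2 - 6j

The poles are the roots of the denominator s^4 + 32s^2 + 128s + 320 = 0.
No real roots exist; factor into two real quadratics: (s^2 + 4s + 8)(s^2 - 4s + 40) = 0.
Each quadratic gives a conjugate pair via the quadratic formula.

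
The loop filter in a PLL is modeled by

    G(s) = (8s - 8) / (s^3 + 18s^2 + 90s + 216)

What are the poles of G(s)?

The poles are the roots of the denominator s^3 + 18s^2 + 90s + 216 = 0.
Trying s = -12: the polynomial evaluates to 0, so (s + 12) is a factor.
Dividing out leaves s^2 + 6s + 18 = 0.
The quadratic formula then gives s = -3 ± 3j.

s = -3 ± 3j, -12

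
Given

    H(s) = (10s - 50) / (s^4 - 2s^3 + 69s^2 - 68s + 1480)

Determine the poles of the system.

s = 2 + 6j, 2 - 6j, -1 + 6j, -1 - 6j

The poles are the roots of the denominator s^4 - 2s^3 + 69s^2 - 68s + 1480 = 0.
No real roots exist; factor into two real quadratics: (s^2 - 4s + 40)(s^2 + 2s + 37) = 0.
Each quadratic gives a conjugate pair via the quadratic formula.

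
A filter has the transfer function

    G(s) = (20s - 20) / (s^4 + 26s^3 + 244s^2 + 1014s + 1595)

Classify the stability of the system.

The denominator s^4 + 26s^3 + 244s^2 + 1014s + 1595 factors as (s^2 + 10s + 29)(s + 11)(s + 5), giving poles at s = -5 + 2j, -5 - 2j, -11, -5.
Since all poles lie strictly in the left half-plane, the system is stable.

stable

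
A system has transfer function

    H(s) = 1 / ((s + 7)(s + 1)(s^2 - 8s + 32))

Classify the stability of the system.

The poles can be read from the denominator factors: s = -7, -1, 4 + 4j, 4 - 4j.
Since the pole(s) at s = 4 + 4j, 4 - 4j lie in the right half-plane, the system is unstable.

unstable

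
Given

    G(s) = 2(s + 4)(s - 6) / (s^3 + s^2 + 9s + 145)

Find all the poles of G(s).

The poles are the roots of the denominator s^3 + s^2 + 9s + 145 = 0.
Trying s = -5: the polynomial evaluates to 0, so (s + 5) is a factor.
Dividing out leaves s^2 - 4s + 29 = 0.
The quadratic formula then gives s = 2 ± 5j.

s = 2 ± 5j, -5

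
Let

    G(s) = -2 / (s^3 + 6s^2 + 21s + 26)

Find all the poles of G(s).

s = -2 + 3j, -2 - 3j, -2

The poles are the roots of the denominator s^3 + 6s^2 + 21s + 26 = 0.
Trying s = -2: the polynomial evaluates to 0, so (s + 2) is a factor.
Dividing out leaves s^2 + 4s + 13 = 0.
The quadratic formula then gives s = -2 ± 3j.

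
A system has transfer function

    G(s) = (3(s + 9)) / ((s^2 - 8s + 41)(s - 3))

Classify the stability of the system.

unstable

The poles can be read from the denominator factors: s = 4 ± 5j, 3.
Since the pole(s) at s = 4 ± 5j, 3 lie in the right half-plane, the system is unstable.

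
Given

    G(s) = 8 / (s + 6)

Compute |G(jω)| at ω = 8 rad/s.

|G(j8)| = 0.8000

Substitute s = j8: numerator = 8, denominator = 6 + j8.
|G(j8)| = |8| / |6 + j8| = 8 / 10 = 0.8000.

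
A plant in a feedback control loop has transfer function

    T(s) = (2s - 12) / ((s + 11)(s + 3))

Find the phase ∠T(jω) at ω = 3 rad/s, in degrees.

∠T(j3) ≈ 93.18°

At s = j3: numerator = -12 + j6, denominator = 24 + j42.
∠T = ∠num − ∠den = 153.43° − (60.255°) = 93.18°.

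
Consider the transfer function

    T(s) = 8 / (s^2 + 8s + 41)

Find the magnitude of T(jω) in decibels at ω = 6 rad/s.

|T(j6)|_dB ≈ -15.6 dB

Substitute s = j6: numerator = 8, denominator = 5 + j48.
|T(j6)| = |8| / |5 + j48| = 8 / 48.260 ≈ 0.1658.
In decibels: 20·log₁₀(0.1658) ≈ -15.6 dB.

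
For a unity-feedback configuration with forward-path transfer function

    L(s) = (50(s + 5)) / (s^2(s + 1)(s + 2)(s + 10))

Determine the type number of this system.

The denominator has 2 factors of s at the origin (free integrators), so this is a Type 2 system.

Type 2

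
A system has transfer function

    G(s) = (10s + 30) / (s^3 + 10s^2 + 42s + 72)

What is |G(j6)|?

|G(j6)| ≈ 0.2311

Substitute s = j6: numerator = 30 + j60, denominator = -288 + j36.
|G(j6)| = |30 + j60| / |-288 + j36| = 67.082 / 290.24 ≈ 0.2311.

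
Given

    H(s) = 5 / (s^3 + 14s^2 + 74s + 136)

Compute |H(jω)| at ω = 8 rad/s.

|H(j8)| ≈ 0.006543

Substitute s = j8: numerator = 5, denominator = -760 + j80.
|H(j8)| = |5| / |-760 + j80| = 5 / 764.20 ≈ 0.006543.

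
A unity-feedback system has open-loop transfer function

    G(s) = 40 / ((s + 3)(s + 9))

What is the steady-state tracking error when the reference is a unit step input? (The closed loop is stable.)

G(s) has no poles at the origin.
This is a Type 0 system. Kp = lim_{s→0} G(s) = 40/27.
e_ss = 1/(1 + Kp) = 1/(1 + 40/27) = 27/67 ≈ 0.4030.

e_ss = 0.4030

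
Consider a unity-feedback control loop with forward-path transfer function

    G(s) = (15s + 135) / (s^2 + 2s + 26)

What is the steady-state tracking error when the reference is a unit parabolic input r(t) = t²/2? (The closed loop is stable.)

G(s) has no poles at the origin.
This is a Type 0 system; Ka = lim_{s→0} s^2·G(s) = 0, so the steady-state error for a parabola input is infinite.

e_ss = ∞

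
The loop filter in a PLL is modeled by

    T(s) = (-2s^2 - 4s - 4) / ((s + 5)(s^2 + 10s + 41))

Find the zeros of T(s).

Set the numerator to zero: -2s^2 - 4s - 4 = 0, i.e. -2·(s^2 + 2s + 2) = 0.
Factoring: (s^2 + 2s + 2) = 0.

s = -1 + j, -1 - j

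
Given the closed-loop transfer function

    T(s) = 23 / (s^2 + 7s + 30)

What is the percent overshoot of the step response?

Comparing s^2 + 7s + 30 to s^2 + 2ζωₙs + ωₙ²: ωₙ = √30 ≈ 5.477 rad/s and ζ = 7/(2·√30) ≈ 0.6390.
%OS = 100·exp(−πζ/√(1−ζ²)) = 100·exp(−π·0.6390/√(1−0.6390²)) ≈ 7.35%.

%OS ≈ 7.35%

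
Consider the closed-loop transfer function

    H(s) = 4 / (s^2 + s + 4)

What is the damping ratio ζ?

ζ = 0.25

Compare the denominator to the standard form s^2 + 2ζωₙs + ωₙ².
ωₙ² = 4, so ωₙ = 2 rad/s.
2ζωₙ = 1, so ζ = 1/(2·2) = 0.25.
With ζ = 0.25 the response is underdamped.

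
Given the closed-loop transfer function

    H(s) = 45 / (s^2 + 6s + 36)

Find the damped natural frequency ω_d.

ω_d ≈ 5.196 rad/s

Comparing s^2 + 6s + 36 to s^2 + 2ζωₙs + ωₙ²: ωₙ = 6 rad/s and ζ = 6/(2·6) = 0.5.
ζωₙ = 6/2 = 3, so ω_d = ωₙ√(1−ζ²) = √(ωₙ² − (ζωₙ)²) = √(36 − 3²) = √27 ≈ 5.196 rad/s.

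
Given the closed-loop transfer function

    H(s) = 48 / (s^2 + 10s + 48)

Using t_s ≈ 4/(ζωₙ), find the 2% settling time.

t_s ≈ 0.8000 s

Comparing s^2 + 10s + 48 to s^2 + 2ζωₙs + ωₙ²: ωₙ = √48 ≈ 6.928 rad/s and ζ = 10/(2·√48) ≈ 0.7217.
ζωₙ = 10/2 = 5, so t_s ≈ 4/(ζωₙ) = 4/5 = 0.8000 s.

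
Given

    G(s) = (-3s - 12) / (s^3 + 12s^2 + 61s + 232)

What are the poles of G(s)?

The poles are the roots of the denominator s^3 + 12s^2 + 61s + 232 = 0.
Trying s = -8: the polynomial evaluates to 0, so (s + 8) is a factor.
Dividing out leaves s^2 + 4s + 29 = 0.
The quadratic formula then gives s = -2 ± 5j.

s = -2 + 5j, -2 - 5j, -8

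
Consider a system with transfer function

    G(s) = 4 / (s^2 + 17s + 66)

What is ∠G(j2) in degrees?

At s = j2: numerator = 4, denominator = 62 + j34.
∠G = ∠num − ∠den = 0° − (28.740°) = -28.74°.

∠G(j2) ≈ -28.74°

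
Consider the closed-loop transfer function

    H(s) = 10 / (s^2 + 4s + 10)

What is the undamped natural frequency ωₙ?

ωₙ ≈ 3.162 rad/s

Compare the denominator to the standard form s^2 + 2ζωₙs + ωₙ².
ωₙ² = 10, so ωₙ = √10 ≈ 3.162 rad/s.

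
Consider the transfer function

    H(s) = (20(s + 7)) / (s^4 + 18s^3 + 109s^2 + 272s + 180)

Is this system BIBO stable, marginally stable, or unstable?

stable

The denominator s^4 + 18s^3 + 109s^2 + 272s + 180 factors as (s + 1)(s^2 + 8s + 20)(s + 9), giving poles at s = -1, -4 + 2j, -4 - 2j, -9.
Since all poles lie strictly in the left half-plane, the system is stable.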